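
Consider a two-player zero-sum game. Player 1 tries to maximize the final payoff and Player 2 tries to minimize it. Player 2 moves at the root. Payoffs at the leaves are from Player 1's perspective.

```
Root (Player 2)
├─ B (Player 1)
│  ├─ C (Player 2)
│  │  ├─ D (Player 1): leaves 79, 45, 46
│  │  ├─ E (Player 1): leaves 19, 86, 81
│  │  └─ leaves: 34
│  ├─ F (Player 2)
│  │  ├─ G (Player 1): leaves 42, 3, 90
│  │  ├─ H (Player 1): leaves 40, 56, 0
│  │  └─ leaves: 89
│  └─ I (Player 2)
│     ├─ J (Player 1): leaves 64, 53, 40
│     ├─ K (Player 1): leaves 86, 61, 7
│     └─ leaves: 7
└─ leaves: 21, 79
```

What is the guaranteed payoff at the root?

D (Player 1): max(79, 45, 46) = 79
E (Player 1): max(19, 86, 81) = 86
C (Player 2): min(79, 86, 34) = 34
G (Player 1): max(42, 3, 90) = 90
H (Player 1): max(40, 56, 0) = 56
F (Player 2): min(90, 56, 89) = 56
J (Player 1): max(64, 53, 40) = 64
K (Player 1): max(86, 61, 7) = 86
I (Player 2): min(64, 86, 7) = 7
B (Player 1): max(34, 56, 7) = 56
Root (Player 2): min(56, 21, 79) = 21

21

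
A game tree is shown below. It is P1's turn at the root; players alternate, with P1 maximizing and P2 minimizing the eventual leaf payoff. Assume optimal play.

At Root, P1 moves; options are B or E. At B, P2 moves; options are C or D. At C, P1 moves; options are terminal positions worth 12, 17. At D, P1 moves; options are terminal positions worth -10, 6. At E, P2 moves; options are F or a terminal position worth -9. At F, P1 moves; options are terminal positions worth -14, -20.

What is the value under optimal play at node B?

6

C: max(12, 17) = 17
D: max(-10, 6) = 6
B: min(17, 6) = 6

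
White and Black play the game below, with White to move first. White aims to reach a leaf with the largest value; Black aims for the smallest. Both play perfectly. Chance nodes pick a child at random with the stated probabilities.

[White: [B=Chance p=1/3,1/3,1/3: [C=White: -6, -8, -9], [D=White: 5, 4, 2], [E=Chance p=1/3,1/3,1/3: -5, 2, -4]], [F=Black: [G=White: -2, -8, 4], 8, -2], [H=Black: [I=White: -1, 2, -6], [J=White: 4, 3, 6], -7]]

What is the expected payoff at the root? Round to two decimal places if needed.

C (White): max(-6, -8, -9) = -6
D (White): max(5, 4, 2) = 5
E (Chance): 1/3·-5 + 1/3·2 + 1/3·-4 = -2.33
B (Chance): 1/3·-6 + 1/3·5 + 1/3·-2.33 = -1.11
G (White): max(-2, -8, 4) = 4
F (Black): min(4, 8, -2) = -2
I (White): max(-1, 2, -6) = 2
J (White): max(4, 3, 6) = 6
H (Black): min(2, 6, -7) = -7
Root (White): max(-1.11, -2, -7) = -1.11

-1.11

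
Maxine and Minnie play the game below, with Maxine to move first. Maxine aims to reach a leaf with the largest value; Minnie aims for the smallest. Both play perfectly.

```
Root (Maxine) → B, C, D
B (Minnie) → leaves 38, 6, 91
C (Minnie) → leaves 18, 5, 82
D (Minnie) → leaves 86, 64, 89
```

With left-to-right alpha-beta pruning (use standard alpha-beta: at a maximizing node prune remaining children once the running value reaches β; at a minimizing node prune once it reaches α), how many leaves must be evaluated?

8

B [α=-∞,β=+∞]: v=6
C [α=6,β=+∞]: v=5 after child 2 ≤ α → α-cutoff, skip 1
D [α=6,β=+∞]: v=64
Root [α=-∞,β=+∞]: v=64
Leaves evaluated: 8 of 9.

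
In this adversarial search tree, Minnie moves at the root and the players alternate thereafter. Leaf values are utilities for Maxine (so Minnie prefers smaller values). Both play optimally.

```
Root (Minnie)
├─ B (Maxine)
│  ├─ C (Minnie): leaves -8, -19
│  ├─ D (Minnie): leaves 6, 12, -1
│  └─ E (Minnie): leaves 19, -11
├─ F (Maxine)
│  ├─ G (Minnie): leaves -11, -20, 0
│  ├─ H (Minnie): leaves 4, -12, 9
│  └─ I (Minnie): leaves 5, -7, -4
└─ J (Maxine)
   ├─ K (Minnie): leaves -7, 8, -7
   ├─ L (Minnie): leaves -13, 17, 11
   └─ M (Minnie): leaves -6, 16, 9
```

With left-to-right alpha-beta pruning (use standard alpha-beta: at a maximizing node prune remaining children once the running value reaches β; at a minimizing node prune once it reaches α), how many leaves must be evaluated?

C [α=-∞,β=+∞]: v=-19
D [α=-19,β=+∞]: v=-1
E [α=-1,β=+∞]: v=-11
B [α=-∞,β=+∞]: v=-1
G [α=-∞,β=-1]: v=-20
H [α=-20,β=-1]: v=-12
I [α=-12,β=-1]: v=-7
F [α=-∞,β=-1]: v=-7
K [α=-∞,β=-7]: v=-7
J [α=-∞,β=-7]: v=-7 after child 1 ≥ β → β-cutoff, skip 2
Root [α=-∞,β=+∞]: v=-7
Leaves evaluated: 19 of 25.

19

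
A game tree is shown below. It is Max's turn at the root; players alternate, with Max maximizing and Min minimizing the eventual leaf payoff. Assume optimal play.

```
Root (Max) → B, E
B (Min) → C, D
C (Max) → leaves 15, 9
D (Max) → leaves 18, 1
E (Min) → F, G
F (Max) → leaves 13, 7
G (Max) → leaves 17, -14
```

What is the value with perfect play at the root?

15

C (Max): max(15, 9) = 15
D (Max): max(18, 1) = 18
B (Min): min(15, 18) = 15
F (Max): max(13, 7) = 13
G (Max): max(17, -14) = 17
E (Min): min(13, 17) = 13
Root (Max): max(15, 13) = 15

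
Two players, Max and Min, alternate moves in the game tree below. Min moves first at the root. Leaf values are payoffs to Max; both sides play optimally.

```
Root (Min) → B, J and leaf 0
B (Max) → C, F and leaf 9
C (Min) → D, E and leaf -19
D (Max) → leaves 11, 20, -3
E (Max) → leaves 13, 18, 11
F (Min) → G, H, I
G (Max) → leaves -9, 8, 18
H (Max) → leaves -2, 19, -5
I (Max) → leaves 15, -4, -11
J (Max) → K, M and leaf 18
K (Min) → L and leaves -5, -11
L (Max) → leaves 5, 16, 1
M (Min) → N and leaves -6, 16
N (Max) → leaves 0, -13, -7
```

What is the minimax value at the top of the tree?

0

D (Max): max(11, 20, -3) = 20
E (Max): max(13, 18, 11) = 18
C (Min): min(20, 18, -19) = -19
G (Max): max(-9, 8, 18) = 18
H (Max): max(-2, 19, -5) = 19
I (Max): max(15, -4, -11) = 15
F (Min): min(18, 19, 15) = 15
B (Max): max(-19, 15, 9) = 15
L (Max): max(5, 16, 1) = 16
K (Min): min(16, -5, -11) = -11
N (Max): max(0, -13, -7) = 0
M (Min): min(0, -6, 16) = -6
J (Max): max(-11, -6, 18) = 18
Root (Min): min(15, 18, 0) = 0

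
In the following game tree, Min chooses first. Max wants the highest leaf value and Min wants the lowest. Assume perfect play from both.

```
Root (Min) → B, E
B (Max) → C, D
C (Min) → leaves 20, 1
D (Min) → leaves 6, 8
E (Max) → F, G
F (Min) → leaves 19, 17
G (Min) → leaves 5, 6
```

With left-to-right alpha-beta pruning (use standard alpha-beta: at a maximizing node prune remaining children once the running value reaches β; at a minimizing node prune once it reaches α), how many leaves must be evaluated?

6

C [α=-∞,β=+∞]: v=1
D [α=1,β=+∞]: v=6
B [α=-∞,β=+∞]: v=6
F [α=-∞,β=6]: v=17
E [α=-∞,β=6]: v=17 after child 1 ≥ β → β-cutoff, skip 1
Root [α=-∞,β=+∞]: v=6
Leaves evaluated: 6 of 8.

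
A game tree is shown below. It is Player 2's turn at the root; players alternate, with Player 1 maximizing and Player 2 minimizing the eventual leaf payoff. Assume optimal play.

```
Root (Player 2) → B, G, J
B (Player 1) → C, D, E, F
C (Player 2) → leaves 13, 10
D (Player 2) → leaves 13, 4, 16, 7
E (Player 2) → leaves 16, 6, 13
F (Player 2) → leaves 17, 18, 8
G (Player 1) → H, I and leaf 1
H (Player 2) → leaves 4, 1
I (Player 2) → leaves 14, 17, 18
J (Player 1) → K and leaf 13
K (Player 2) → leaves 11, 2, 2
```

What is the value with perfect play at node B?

C: min(13, 10) = 10
D: min(13, 4, 16, 7) = 4
E: min(16, 6, 13) = 6
F: min(17, 18, 8) = 8
B: max(10, 4, 6, 8) = 10

10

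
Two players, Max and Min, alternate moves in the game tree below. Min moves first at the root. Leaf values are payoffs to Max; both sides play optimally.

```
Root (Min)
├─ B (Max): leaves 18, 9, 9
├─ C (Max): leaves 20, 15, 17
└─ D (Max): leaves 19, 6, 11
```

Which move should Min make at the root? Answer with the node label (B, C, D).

B

B (Max): max(18, 9, 9) = 18
C (Max): max(20, 15, 17) = 20
D (Max): max(19, 6, 11) = 19
Root (Min): min(18, 20, 19) = 18
Min picks the child with the lowest value: B (value 18).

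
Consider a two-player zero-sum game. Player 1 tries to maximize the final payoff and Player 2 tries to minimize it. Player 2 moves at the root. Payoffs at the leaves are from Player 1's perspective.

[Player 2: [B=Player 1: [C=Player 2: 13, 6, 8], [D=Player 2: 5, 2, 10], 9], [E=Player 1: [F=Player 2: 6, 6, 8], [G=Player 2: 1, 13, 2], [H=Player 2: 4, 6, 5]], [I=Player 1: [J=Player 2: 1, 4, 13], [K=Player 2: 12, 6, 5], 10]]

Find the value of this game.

6

C (Player 2): min(13, 6, 8) = 6
D (Player 2): min(5, 2, 10) = 2
B (Player 1): max(6, 2, 9) = 9
F (Player 2): min(6, 6, 8) = 6
G (Player 2): min(1, 13, 2) = 1
H (Player 2): min(4, 6, 5) = 4
E (Player 1): max(6, 1, 4) = 6
J (Player 2): min(1, 4, 13) = 1
K (Player 2): min(12, 6, 5) = 5
I (Player 1): max(1, 5, 10) = 10
Root (Player 2): min(9, 6, 10) = 6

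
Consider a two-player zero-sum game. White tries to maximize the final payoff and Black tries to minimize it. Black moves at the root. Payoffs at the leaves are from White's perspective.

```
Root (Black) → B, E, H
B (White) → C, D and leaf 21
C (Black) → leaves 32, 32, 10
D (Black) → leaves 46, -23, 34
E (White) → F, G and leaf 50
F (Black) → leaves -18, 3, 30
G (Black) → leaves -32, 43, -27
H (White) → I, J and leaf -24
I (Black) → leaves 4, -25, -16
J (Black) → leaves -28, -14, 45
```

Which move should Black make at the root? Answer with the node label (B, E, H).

H

C (Black): min(32, 32, 10) = 10
D (Black): min(46, -23, 34) = -23
B (White): max(10, -23, 21) = 21
F (Black): min(-18, 3, 30) = -18
G (Black): min(-32, 43, -27) = -32
E (White): max(-18, -32, 50) = 50
I (Black): min(4, -25, -16) = -25
J (Black): min(-28, -14, 45) = -28
H (White): max(-25, -28, -24) = -24
Root (Black): min(21, 50, -24) = -24
Black picks the child with the lowest value: H (value -24).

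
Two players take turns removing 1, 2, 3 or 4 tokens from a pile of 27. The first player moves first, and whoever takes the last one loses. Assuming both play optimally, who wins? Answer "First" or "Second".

Positions where the player to move wins (W) vs loses (L):
i:   0  1  2  3  4  5  6  7  8  9 10 11 12 13 14 15 16 17 18 19 20 21 22 23 24 25 26 27
     W  L  W  W  W  W  L  W  W  W  W  L  W  W  W  W  L  W  W  W  W  L  W  W  W  W  L  W
Position 27 is W, so the first player wins.

First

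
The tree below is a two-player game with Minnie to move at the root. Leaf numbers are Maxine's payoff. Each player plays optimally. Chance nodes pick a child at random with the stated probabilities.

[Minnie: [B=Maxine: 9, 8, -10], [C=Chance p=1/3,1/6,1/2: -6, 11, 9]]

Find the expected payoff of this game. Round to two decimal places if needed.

4.33

B (Maxine): max(9, 8, -10) = 9
C (Chance): 1/3·-6 + 1/6·11 + 1/2·9 = 4.33
Root (Minnie): min(9, 4.33) = 4.33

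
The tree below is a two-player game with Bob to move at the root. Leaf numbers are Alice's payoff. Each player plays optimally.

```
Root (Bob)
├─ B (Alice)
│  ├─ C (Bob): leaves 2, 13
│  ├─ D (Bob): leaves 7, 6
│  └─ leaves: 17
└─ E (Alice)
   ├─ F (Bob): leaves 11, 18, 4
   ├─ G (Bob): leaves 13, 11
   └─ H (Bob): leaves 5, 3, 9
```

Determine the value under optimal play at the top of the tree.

C (Bob): min(2, 13) = 2
D (Bob): min(7, 6) = 6
B (Alice): max(2, 6, 17) = 17
F (Bob): min(11, 18, 4) = 4
G (Bob): min(13, 11) = 11
H (Bob): min(5, 3, 9) = 3
E (Alice): max(4, 11, 3) = 11
Root (Bob): min(17, 11) = 11

11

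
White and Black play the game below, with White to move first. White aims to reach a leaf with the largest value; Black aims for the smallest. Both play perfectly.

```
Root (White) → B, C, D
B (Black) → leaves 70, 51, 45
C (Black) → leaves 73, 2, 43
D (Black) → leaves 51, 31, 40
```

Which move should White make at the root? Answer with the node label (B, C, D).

B (Black): min(70, 51, 45) = 45
C (Black): min(73, 2, 43) = 2
D (Black): min(51, 31, 40) = 31
Root (White): max(45, 2, 31) = 45
White picks the child with the highest value: B (value 45).

B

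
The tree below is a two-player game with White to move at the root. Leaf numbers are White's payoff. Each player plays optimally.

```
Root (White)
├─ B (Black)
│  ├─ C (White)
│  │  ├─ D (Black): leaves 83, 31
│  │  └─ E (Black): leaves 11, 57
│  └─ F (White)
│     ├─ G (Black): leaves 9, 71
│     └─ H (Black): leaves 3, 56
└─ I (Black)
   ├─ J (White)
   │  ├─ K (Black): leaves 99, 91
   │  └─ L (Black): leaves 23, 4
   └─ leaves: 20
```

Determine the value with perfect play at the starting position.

20

D (Black): min(83, 31) = 31
E (Black): min(11, 57) = 11
C (White): max(31, 11) = 31
G (Black): min(9, 71) = 9
H (Black): min(3, 56) = 3
F (White): max(9, 3) = 9
B (Black): min(31, 9) = 9
K (Black): min(99, 91) = 91
L (Black): min(23, 4) = 4
J (White): max(91, 4) = 91
I (Black): min(91, 20) = 20
Root (White): max(9, 20) = 20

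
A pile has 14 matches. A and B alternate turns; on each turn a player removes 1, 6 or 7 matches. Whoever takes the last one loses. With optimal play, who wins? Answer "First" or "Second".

Positions where the player to move wins (W) vs loses (L):
i:   0  1  2  3  4  5  6  7  8  9 10 11 12 13 14
     W  L  W  L  W  L  W  W  W  W  W  W  W  L  W
Position 14 is W, so the first player wins.

First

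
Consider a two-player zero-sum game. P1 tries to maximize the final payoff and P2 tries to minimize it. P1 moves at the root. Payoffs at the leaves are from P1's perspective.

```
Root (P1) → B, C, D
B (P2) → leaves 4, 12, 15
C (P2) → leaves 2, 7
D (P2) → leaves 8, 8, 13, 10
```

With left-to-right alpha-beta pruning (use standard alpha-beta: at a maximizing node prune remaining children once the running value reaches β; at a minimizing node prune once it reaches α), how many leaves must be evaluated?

8

B [α=-∞,β=+∞]: v=4
C [α=4,β=+∞]: v=2 after child 1 ≤ α → α-cutoff, skip 1
D [α=4,β=+∞]: v=8
Root [α=-∞,β=+∞]: v=8
Leaves evaluated: 8 of 9.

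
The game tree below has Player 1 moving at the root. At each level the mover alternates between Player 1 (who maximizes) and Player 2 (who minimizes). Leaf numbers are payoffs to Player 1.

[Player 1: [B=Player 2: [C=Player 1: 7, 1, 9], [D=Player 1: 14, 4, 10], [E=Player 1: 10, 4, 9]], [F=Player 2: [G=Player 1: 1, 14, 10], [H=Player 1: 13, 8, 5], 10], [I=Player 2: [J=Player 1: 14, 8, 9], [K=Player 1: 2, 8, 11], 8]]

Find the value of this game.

C (Player 1): max(7, 1, 9) = 9
D (Player 1): max(14, 4, 10) = 14
E (Player 1): max(10, 4, 9) = 10
B (Player 2): min(9, 14, 10) = 9
G (Player 1): max(1, 14, 10) = 14
H (Player 1): max(13, 8, 5) = 13
F (Player 2): min(14, 13, 10) = 10
J (Player 1): max(14, 8, 9) = 14
K (Player 1): max(2, 8, 11) = 11
I (Player 2): min(14, 11, 8) = 8
Root (Player 1): max(9, 10, 8) = 10

10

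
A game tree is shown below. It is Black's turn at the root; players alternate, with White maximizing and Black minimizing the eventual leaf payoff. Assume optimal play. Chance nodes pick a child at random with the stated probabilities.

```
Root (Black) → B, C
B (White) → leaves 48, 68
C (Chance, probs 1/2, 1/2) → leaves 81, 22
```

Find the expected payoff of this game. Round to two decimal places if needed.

51.5

B (White): max(48, 68) = 68
C (Chance): 1/2·81 + 1/2·22 = 51.5
Root (Black): min(68, 51.5) = 51.5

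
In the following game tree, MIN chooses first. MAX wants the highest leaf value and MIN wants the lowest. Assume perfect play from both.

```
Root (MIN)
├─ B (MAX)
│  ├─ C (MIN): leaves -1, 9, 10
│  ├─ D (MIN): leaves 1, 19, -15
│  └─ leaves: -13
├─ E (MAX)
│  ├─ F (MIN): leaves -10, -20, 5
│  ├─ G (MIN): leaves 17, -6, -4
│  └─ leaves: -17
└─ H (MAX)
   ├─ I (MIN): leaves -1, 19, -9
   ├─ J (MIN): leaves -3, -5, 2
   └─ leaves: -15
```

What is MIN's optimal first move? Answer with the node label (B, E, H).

E

C (MIN): min(-1, 9, 10) = -1
D (MIN): min(1, 19, -15) = -15
B (MAX): max(-1, -15, -13) = -1
F (MIN): min(-10, -20, 5) = -20
G (MIN): min(17, -6, -4) = -6
E (MAX): max(-20, -6, -17) = -6
I (MIN): min(-1, 19, -9) = -9
J (MIN): min(-3, -5, 2) = -5
H (MAX): max(-9, -5, -15) = -5
Root (MIN): min(-1, -6, -5) = -6
MIN picks the child with the lowest value: E (value -6).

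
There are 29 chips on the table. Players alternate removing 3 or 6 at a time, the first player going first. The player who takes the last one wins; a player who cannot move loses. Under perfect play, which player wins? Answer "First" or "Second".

Positions where the player to move wins (W) vs loses (L):
i:   0  1  2  3  4  5  6  7  8  9 10 11 12 13 14 15 16 17 18 19 20 21 22 23 24 25 26 27 28 29
     L  L  L  W  W  W  W  W  W  L  L  L  W  W  W  W  W  W  L  L  L  W  W  W  W  W  W  L  L  L
Position 29 is L, so the second player wins.

Second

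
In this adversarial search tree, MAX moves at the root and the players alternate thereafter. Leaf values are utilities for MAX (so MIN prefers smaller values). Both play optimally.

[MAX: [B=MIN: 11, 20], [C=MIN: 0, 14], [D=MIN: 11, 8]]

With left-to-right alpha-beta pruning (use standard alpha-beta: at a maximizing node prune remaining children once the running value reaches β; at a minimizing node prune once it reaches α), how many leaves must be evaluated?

4

B [α=-∞,β=+∞]: v=11
C [α=11,β=+∞]: v=0 after child 1 ≤ α → α-cutoff, skip 1
D [α=11,β=+∞]: v=11 after child 1 ≤ α → α-cutoff, skip 1
Root [α=-∞,β=+∞]: v=11
Leaves evaluated: 4 of 6.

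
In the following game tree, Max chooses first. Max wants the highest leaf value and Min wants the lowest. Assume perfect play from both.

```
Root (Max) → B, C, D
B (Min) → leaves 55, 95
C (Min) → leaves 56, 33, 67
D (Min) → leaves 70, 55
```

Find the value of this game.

55

B (Min): min(55, 95) = 55
C (Min): min(56, 33, 67) = 33
D (Min): min(70, 55) = 55
Root (Max): max(55, 33, 55) = 55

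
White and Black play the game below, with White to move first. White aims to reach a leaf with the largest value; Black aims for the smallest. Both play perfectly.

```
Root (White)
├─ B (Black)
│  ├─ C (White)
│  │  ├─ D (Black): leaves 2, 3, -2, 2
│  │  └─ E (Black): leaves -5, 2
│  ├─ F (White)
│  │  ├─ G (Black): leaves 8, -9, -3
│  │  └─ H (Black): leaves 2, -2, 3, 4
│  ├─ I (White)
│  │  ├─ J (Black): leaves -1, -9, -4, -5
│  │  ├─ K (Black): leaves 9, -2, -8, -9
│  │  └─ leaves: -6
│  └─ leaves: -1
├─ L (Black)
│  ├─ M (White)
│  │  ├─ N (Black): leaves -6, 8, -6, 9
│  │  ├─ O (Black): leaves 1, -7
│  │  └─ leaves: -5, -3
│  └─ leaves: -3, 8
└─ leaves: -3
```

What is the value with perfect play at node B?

D: min(2, 3, -2, 2) = -2
E: min(-5, 2) = -5
C: max(-2, -5) = -2
G: min(8, -9, -3) = -9
H: min(2, -2, 3, 4) = -2
F: max(-9, -2) = -2
J: min(-1, -9, -4, -5) = -9
K: min(9, -2, -8, -9) = -9
I: max(-9, -9, -6) = -6
B: min(-2, -2, -6, -1) = -6

-6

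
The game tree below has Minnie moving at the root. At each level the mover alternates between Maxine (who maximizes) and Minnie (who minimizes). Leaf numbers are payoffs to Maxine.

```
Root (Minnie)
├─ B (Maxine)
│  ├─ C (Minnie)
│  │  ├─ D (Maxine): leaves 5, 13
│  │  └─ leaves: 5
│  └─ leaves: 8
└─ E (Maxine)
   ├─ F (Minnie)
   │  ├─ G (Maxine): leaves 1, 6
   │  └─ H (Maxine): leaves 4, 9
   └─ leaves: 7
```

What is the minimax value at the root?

7

D (Maxine): max(5, 13) = 13
C (Minnie): min(13, 5) = 5
B (Maxine): max(5, 8) = 8
G (Maxine): max(1, 6) = 6
H (Maxine): max(4, 9) = 9
F (Minnie): min(6, 9) = 6
E (Maxine): max(6, 7) = 7
Root (Minnie): min(8, 7) = 7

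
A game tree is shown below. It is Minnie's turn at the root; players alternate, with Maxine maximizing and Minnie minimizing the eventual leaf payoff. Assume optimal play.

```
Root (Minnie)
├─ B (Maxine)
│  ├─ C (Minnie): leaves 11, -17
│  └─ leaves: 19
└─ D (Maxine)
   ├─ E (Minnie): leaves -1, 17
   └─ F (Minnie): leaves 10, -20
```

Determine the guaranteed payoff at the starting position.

-1

C (Minnie): min(11, -17) = -17
B (Maxine): max(-17, 19) = 19
E (Minnie): min(-1, 17) = -1
F (Minnie): min(10, -20) = -20
D (Maxine): max(-1, -20) = -1
Root (Minnie): min(19, -1) = -1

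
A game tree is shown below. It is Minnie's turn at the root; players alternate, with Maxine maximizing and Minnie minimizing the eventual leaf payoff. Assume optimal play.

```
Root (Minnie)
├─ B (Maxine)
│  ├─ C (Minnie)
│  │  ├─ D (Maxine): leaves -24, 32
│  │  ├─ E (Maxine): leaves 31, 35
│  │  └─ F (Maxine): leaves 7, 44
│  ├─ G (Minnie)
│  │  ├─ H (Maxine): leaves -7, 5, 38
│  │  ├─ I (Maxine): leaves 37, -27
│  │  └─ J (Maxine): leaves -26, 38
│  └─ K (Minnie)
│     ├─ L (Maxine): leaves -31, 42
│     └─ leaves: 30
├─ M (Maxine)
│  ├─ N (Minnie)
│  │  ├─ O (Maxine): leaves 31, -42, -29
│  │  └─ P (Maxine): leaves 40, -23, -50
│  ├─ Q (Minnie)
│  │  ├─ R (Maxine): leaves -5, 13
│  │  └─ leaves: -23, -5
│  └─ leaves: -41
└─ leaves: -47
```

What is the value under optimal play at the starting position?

D (Maxine): max(-24, 32) = 32
E (Maxine): max(31, 35) = 35
F (Maxine): max(7, 44) = 44
C (Minnie): min(32, 35, 44) = 32
H (Maxine): max(-7, 5, 38) = 38
I (Maxine): max(37, -27) = 37
J (Maxine): max(-26, 38) = 38
G (Minnie): min(38, 37, 38) = 37
L (Maxine): max(-31, 42) = 42
K (Minnie): min(42, 30) = 30
B (Maxine): max(32, 37, 30) = 37
O (Maxine): max(31, -42, -29) = 31
P (Maxine): max(40, -23, -50) = 40
N (Minnie): min(31, 40) = 31
R (Maxine): max(-5, 13) = 13
Q (Minnie): min(13, -23, -5) = -23
M (Maxine): max(31, -23, -41) = 31
Root (Minnie): min(37, 31, -47) = -47

-47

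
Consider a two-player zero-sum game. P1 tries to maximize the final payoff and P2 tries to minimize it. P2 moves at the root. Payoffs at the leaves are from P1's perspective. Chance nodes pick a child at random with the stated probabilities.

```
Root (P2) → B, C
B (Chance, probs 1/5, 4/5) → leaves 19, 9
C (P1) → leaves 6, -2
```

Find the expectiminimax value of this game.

6

B (Chance): 1/5·19 + 4/5·9 = 11
C (P1): max(6, -2) = 6
Root (P2): min(11, 6) = 6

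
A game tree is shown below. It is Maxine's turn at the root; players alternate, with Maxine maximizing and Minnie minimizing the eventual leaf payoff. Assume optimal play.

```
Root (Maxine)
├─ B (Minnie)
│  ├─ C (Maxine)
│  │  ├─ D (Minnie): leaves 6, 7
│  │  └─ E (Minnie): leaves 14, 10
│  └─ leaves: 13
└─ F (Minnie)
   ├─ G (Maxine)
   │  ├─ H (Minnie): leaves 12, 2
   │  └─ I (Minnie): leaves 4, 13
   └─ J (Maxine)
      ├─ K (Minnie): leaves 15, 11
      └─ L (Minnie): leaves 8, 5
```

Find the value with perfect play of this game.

D (Minnie): min(6, 7) = 6
E (Minnie): min(14, 10) = 10
C (Maxine): max(6, 10) = 10
B (Minnie): min(10, 13) = 10
H (Minnie): min(12, 2) = 2
I (Minnie): min(4, 13) = 4
G (Maxine): max(2, 4) = 4
K (Minnie): min(15, 11) = 11
L (Minnie): min(8, 5) = 5
J (Maxine): max(11, 5) = 11
F (Minnie): min(4, 11) = 4
Root (Maxine): max(10, 4) = 10

10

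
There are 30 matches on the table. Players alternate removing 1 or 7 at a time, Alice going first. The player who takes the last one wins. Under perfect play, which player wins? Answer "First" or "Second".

Second

W/L table (W = player to move can force a win):
i:   0  1  2  3  4  5  6  7  8  9 10 11 12 13 14 15 16 17 18 19 20 21 22 23 24 25 26 27 28 29 30
     L  W  L  W  L  W  L  W  L  W  L  W  L  W  L  W  L  W  L  W  L  W  L  W  L  W  L  W  L  W  L
Position 30 is L, so the second player wins.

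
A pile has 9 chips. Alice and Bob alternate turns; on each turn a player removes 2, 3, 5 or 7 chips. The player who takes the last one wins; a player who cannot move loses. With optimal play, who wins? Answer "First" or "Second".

Compute winning (W) and losing (L) positions by backward induction:
i:   0  1  2  3  4  5  6  7  8  9
     L  L  W  W  W  W  W  W  W  L
Position 9 is L, so the second player wins.

Second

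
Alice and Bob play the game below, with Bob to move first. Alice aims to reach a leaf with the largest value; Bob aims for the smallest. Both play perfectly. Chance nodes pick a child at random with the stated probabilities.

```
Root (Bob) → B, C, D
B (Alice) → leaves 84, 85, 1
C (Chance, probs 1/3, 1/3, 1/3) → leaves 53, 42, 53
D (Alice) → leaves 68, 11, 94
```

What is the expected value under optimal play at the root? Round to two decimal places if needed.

B (Alice): max(84, 85, 1) = 85
C (Chance): 1/3·53 + 1/3·42 + 1/3·53 = 49.33
D (Alice): max(68, 11, 94) = 94
Root (Bob): min(85, 49.33, 94) = 49.33

49.33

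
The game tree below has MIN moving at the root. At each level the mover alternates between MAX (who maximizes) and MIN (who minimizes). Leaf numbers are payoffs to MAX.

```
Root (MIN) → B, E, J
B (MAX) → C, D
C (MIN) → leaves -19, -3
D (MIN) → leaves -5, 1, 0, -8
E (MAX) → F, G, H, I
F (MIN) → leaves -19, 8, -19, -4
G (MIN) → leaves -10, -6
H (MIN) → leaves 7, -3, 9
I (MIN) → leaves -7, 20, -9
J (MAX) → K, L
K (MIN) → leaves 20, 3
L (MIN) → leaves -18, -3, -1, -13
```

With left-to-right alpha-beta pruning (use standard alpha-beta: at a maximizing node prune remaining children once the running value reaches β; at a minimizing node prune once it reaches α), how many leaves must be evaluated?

17

C [α=-∞,β=+∞]: v=-19
D [α=-19,β=+∞]: v=-8
B [α=-∞,β=+∞]: v=-8
F [α=-∞,β=-8]: v=-19
G [α=-19,β=-8]: v=-10
H [α=-10,β=-8]: v=-3
E [α=-∞,β=-8]: v=-3 after child 3 ≥ β → β-cutoff, skip 1
K [α=-∞,β=-8]: v=3
J [α=-∞,β=-8]: v=3 after child 1 ≥ β → β-cutoff, skip 1
Root [α=-∞,β=+∞]: v=-8
Leaves evaluated: 17 of 24.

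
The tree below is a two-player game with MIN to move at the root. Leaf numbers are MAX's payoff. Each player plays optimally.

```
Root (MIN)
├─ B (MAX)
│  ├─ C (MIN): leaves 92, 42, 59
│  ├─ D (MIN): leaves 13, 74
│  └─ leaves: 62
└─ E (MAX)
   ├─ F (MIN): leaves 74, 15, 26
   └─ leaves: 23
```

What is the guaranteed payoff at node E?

23

F: min(74, 15, 26) = 15
E: max(15, 23) = 23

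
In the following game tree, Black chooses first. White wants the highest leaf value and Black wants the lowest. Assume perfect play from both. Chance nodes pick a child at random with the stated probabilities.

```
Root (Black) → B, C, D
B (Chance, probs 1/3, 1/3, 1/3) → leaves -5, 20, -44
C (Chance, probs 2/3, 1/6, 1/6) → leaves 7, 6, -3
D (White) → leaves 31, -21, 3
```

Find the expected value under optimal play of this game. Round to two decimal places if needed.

-9.67

B (Chance): 1/3·-5 + 1/3·20 + 1/3·-44 = -9.67
C (Chance): 2/3·7 + 1/6·6 + 1/6·-3 = 5.17
D (White): max(31, -21, 3) = 31
Root (Black): min(-9.67, 5.17, 31) = -9.67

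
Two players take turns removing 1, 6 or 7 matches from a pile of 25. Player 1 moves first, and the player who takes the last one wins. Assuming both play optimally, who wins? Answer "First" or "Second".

Compute winning (W) and losing (L) positions by backward induction:
i:   0  1  2  3  4  5  6  7  8  9 10 11 12 13 14 15 16 17 18 19 20 21 22 23 24 25
     L  W  L  W  L  W  W  W  W  W  W  W  L  W  L  W  L  W  W  W  W  W  W  W  L  W
Position 25 is W, so the first player wins.

First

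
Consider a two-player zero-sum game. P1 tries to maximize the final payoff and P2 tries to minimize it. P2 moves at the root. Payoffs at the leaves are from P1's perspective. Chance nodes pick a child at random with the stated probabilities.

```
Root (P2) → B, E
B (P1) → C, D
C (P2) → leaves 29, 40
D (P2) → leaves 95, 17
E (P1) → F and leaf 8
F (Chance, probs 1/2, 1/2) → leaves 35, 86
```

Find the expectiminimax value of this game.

C (P2): min(29, 40) = 29
D (P2): min(95, 17) = 17
B (P1): max(29, 17) = 29
F (Chance): 1/2·35 + 1/2·86 = 60.5
E (P1): max(60.5, 8) = 60.5
Root (P2): min(29, 60.5) = 29

29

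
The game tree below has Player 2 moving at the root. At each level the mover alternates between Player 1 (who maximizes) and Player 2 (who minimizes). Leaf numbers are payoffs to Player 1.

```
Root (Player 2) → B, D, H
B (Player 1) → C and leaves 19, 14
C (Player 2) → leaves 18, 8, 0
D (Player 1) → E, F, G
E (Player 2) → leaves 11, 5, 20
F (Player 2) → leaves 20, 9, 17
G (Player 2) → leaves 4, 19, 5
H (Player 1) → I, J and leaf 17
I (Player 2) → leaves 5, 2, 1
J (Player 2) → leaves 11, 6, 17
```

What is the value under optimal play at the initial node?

9

C (Player 2): min(18, 8, 0) = 0
B (Player 1): max(0, 19, 14) = 19
E (Player 2): min(11, 5, 20) = 5
F (Player 2): min(20, 9, 17) = 9
G (Player 2): min(4, 19, 5) = 4
D (Player 1): max(5, 9, 4) = 9
I (Player 2): min(5, 2, 1) = 1
J (Player 2): min(11, 6, 17) = 6
H (Player 1): max(1, 6, 17) = 17
Root (Player 2): min(19, 9, 17) = 9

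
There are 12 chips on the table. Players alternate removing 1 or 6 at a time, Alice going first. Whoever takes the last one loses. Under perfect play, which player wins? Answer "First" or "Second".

Second

Mark each pile size as W (mover wins) or L (mover loses):
i:   0  1  2  3  4  5  6  7  8  9 10 11 12
     W  L  W  L  W  L  W  W  L  W  L  W  L
Position 12 is L, so the second player wins.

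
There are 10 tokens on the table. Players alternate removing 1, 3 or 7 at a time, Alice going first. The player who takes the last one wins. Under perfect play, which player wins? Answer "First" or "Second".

i:   0  1  2  3  4  5  6  7  8  9 10
     L  W  L  W  L  W  L  W  L  W  L
Position 10 is L, so the second player wins.

Second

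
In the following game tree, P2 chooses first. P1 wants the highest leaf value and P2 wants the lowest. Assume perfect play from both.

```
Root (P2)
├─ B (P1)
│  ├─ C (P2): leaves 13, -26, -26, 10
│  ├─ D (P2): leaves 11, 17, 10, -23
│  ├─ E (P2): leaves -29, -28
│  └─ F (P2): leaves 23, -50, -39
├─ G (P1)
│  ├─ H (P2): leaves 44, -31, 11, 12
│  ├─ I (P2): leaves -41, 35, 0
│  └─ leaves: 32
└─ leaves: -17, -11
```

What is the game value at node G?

32

H: min(44, -31, 11, 12) = -31
I: min(-41, 35, 0) = -41
G: max(-31, -41, 32) = 32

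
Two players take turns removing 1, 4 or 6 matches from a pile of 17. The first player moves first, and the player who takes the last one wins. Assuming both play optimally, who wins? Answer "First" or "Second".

i:   0  1  2  3  4  5  6  7  8  9 10 11 12 13 14 15 16 17
     L  W  L  W  W  L  W  L  W  W  L  W  L  W  W  L  W  L
Position 17 is L, so the second player wins.

Second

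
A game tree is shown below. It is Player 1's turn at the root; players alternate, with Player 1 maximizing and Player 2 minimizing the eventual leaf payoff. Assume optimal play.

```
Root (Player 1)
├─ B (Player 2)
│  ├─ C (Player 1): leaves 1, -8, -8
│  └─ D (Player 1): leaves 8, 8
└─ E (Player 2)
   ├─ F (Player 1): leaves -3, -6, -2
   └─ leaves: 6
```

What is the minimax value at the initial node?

1

C (Player 1): max(1, -8, -8) = 1
D (Player 1): max(8, 8) = 8
B (Player 2): min(1, 8) = 1
F (Player 1): max(-3, -6, -2) = -2
E (Player 2): min(-2, 6) = -2
Root (Player 1): max(1, -2) = 1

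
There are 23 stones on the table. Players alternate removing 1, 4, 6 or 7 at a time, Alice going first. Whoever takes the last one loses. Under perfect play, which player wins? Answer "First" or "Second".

First

i:   0  1  2  3  4  5  6  7  8  9 10 11 12 13 14 15 16 17 18 19 20 21 22 23
     W  L  W  L  W  W  L  W  W  W  W  L  W  W  L  W  L  W  W  L  W  W  W  W
Position 23 is W, so the first player wins.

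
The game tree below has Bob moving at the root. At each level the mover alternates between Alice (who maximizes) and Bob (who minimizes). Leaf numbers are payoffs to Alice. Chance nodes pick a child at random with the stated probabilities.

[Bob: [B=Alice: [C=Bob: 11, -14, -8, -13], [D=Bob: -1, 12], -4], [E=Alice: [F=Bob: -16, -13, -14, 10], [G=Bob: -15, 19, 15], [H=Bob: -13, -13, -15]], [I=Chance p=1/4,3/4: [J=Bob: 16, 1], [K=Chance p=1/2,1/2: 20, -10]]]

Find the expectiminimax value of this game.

-15

C (Bob): min(11, -14, -8, -13) = -14
D (Bob): min(-1, 12) = -1
B (Alice): max(-14, -1, -4) = -1
F (Bob): min(-16, -13, -14, 10) = -16
G (Bob): min(-15, 19, 15) = -15
H (Bob): min(-13, -13, -15) = -15
E (Alice): max(-16, -15, -15) = -15
J (Bob): min(16, 1) = 1
K (Chance): 1/2·20 + 1/2·-10 = 5
I (Chance): 1/4·1 + 3/4·5 = 4
Root (Bob): min(-1, -15, 4) = -15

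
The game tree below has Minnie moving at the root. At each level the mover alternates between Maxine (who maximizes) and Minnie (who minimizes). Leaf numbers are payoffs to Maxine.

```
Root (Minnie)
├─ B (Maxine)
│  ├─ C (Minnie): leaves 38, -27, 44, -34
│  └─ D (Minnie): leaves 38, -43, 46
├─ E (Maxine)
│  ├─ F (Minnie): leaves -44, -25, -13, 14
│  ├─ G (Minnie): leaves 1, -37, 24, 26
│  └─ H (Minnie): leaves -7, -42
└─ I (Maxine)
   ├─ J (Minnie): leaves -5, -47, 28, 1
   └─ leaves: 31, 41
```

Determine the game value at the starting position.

C (Minnie): min(38, -27, 44, -34) = -34
D (Minnie): min(38, -43, 46) = -43
B (Maxine): max(-34, -43) = -34
F (Minnie): min(-44, -25, -13, 14) = -44
G (Minnie): min(1, -37, 24, 26) = -37
H (Minnie): min(-7, -42) = -42
E (Maxine): max(-44, -37, -42) = -37
J (Minnie): min(-5, -47, 28, 1) = -47
I (Maxine): max(-47, 31, 41) = 41
Root (Minnie): min(-34, -37, 41) = -37

-37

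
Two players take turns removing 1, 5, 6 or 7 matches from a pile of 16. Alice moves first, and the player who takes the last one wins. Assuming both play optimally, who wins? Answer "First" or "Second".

Positions where the player to move wins (W) vs loses (L):
i:   0  1  2  3  4  5  6  7  8  9 10 11 12 13 14 15 16
     L  W  L  W  L  W  W  W  W  W  W  W  L  W  L  W  L
Position 16 is L, so the second player wins.

Second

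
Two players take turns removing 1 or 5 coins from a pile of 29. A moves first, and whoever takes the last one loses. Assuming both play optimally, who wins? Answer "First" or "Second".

Mark each pile size as W (mover wins) or L (mover loses):
i:   0  1  2  3  4  5  6  7  8  9 10 11 12 13 14 15 16 17 18 19 20 21 22 23 24 25 26 27 28 29
     W  L  W  L  W  L  W  L  W  L  W  L  W  L  W  L  W  L  W  L  W  L  W  L  W  L  W  L  W  L
Position 29 is L, so the second player wins.

Second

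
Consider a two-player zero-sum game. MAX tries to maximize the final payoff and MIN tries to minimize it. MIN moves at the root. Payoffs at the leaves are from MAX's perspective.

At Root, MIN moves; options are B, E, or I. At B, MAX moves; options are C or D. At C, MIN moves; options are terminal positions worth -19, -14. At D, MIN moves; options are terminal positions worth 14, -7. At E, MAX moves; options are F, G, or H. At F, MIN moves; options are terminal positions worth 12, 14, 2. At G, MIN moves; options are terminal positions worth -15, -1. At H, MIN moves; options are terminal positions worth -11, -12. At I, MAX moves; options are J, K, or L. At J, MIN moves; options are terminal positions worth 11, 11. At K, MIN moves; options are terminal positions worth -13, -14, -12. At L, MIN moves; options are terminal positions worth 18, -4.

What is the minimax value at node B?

-7

C: min(-19, -14) = -19
D: min(14, -7) = -7
B: max(-19, -7) = -7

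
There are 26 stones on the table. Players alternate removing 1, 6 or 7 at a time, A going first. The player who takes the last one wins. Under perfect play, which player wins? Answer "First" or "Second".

Mark each pile size as W (mover wins) or L (mover loses):
i:   0  1  2  3  4  5  6  7  8  9 10 11 12 13 14 15 16 17 18 19 20 21 22 23 24 25 26
     L  W  L  W  L  W  W  W  W  W  W  W  L  W  L  W  L  W  W  W  W  W  W  W  L  W  L
Position 26 is L, so the second player wins.

Second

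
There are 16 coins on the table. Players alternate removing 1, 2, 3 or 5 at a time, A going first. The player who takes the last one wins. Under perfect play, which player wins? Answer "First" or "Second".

Second

Mark each pile size as W (mover wins) or L (mover loses):
i:   0  1  2  3  4  5  6  7  8  9 10 11 12 13 14 15 16
     L  W  W  W  L  W  W  W  L  W  W  W  L  W  W  W  L
Position 16 is L, so the second player wins.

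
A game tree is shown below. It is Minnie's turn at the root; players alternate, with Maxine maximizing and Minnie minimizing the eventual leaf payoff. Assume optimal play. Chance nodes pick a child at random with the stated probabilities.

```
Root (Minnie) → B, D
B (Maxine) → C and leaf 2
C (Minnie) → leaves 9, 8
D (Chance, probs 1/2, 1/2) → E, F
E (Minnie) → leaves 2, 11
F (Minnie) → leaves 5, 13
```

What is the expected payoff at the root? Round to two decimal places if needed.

C (Minnie): min(9, 8) = 8
B (Maxine): max(8, 2) = 8
E (Minnie): min(2, 11) = 2
F (Minnie): min(5, 13) = 5
D (Chance): 1/2·2 + 1/2·5 = 3.5
Root (Minnie): min(8, 3.5) = 3.5

3.5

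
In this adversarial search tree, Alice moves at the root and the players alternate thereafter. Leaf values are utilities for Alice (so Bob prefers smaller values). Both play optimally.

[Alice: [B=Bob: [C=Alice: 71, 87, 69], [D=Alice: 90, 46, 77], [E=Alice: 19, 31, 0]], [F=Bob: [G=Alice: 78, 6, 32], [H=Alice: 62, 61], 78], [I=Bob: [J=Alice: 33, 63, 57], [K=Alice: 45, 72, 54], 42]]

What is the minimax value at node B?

31

C: max(71, 87, 69) = 87
D: max(90, 46, 77) = 90
E: max(19, 31, 0) = 31
B: min(87, 90, 31) = 31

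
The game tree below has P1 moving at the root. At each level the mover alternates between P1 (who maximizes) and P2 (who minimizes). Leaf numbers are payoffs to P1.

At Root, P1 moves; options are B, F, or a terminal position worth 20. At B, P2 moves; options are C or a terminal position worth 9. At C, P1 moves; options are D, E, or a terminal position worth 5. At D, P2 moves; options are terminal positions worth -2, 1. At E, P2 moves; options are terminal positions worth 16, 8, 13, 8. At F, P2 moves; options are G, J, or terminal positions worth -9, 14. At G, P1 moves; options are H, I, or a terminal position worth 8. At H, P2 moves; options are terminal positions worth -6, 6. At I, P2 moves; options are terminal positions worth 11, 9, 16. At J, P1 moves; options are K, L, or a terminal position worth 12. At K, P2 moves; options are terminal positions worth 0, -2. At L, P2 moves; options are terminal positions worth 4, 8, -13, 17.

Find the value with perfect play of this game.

20

D (P2): min(-2, 1) = -2
E (P2): min(16, 8, 13, 8) = 8
C (P1): max(-2, 8, 5) = 8
B (P2): min(8, 9) = 8
H (P2): min(-6, 6) = -6
I (P2): min(11, 9, 16) = 9
G (P1): max(-6, 9, 8) = 9
K (P2): min(0, -2) = -2
L (P2): min(4, 8, -13, 17) = -13
J (P1): max(-2, -13, 12) = 12
F (P2): min(9, 12, -9, 14) = -9
Root (P1): max(8, -9, 20) = 20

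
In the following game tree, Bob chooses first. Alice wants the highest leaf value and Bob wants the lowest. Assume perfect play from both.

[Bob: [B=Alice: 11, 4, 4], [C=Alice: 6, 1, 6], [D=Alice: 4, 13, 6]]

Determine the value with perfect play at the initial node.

B (Alice): max(11, 4, 4) = 11
C (Alice): max(6, 1, 6) = 6
D (Alice): max(4, 13, 6) = 13
Root (Bob): min(11, 6, 13) = 6

6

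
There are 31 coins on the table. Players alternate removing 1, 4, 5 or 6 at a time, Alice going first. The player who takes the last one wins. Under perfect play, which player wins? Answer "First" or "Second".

Compute winning (W) and losing (L) positions by backward induction:
i:   0  1  2  3  4  5  6  7  8  9 10 11 12 13 14 15 16 17 18 19 20 21 22 23 24 25 26 27 28 29 30 31
     L  W  L  W  W  W  W  W  W  L  W  L  W  W  W  W  W  W  L  W  L  W  W  W  W  W  W  L  W  L  W  W
Position 31 is W, so the first player wins.

First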